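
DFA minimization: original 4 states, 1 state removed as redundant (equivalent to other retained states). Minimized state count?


Original DFA: 4 states
Redundant states removed: 1
Minimized states = original - removed
= 4 - 1
= 3

3


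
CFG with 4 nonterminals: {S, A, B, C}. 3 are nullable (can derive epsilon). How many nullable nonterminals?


Nonterminals: {S, A, B, C}
A nonterminal is nullable if it can derive epsilon
Counting nullable nonterminals: 3
Total nullable = 3

3


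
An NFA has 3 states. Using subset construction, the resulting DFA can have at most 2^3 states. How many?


NFA has 3 states
Subset construction: each DFA state = subset of NFA states
Maximum subsets = 2^3
2^3 = 8

8


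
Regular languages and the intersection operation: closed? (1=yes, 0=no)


Regular languages are closed under all standard operations:
- Union: Yes (product construction)
- Intersection: Yes (product construction)
- Complement: Yes (swap accept/reject)
- Concatenation: Yes (NFA construction)
Operation: intersection -> Closed

1


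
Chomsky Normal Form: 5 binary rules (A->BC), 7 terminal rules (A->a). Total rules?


CNF allows two rule forms:
  A -> BC (binary): 5 rules
  A -> a (terminal): 7 rules
Total = 5 + 7 = 12

12


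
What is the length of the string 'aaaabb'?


String: 'aaaabb'
Counting characters:
  'a' appears 4 time(s)
  'b' appears 2 time(s)
Total length = 4 + 2 = 6

6


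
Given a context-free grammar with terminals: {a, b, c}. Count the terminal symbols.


Terminal symbols: a, b, c
Counting each: a (#1), b (#2), c (#3)
Total = 3

3


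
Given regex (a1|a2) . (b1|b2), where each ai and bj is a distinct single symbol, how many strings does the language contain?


First group: 2 alternatives
Second group: 2 alternatives
Concatenation: each choice from group 1 pairs with each from group 2
Total = 2 x 2 = 4

4


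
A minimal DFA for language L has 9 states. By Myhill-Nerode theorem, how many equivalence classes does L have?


Myhill-Nerode theorem:
Number of equivalence classes = number of states in minimal DFA
Minimal DFA states = 9
Therefore equivalence classes = 9

9


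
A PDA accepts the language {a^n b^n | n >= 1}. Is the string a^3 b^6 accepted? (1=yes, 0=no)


Language requires equal numbers of a's and b's
PDA pushes for each 'a', pops for each 'b'
Number of a's = 3
Number of b's = 6
3 != 6 -> Reject

0


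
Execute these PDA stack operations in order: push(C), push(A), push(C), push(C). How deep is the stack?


Tracing stack operations:
  push(C) -> stack = [C], depth=1
  push(A) -> stack = [C,A], depth=2
  push(C) -> stack = [C,A,C], depth=3
  push(C) -> stack = [C,A,C,C], depth=4
Final depth = 4

4


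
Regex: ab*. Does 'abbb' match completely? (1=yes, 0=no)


Pattern: ab*
String: 'abbb'
Pattern requires: exactly one 'a' followed by zero or more 'b's
First char is 'a' -> OK
Rest 'bbb': all b's? Yes
Result: 1

1


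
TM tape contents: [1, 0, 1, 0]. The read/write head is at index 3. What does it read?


Tape: [1, 0, 1, 0]
Positions: 0 1 2 3
Values:    1 0 1 0
Head at position 3
tape[3] = 0

0


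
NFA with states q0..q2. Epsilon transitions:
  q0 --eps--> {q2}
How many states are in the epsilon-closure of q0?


Starting from q0
Initialize closure = {q0}
Follow epsilon from q0 -> add q2
Final closure: {q0, q2}
Size = 2

2


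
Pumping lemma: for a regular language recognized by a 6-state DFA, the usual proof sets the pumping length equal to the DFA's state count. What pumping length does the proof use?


Pumping lemma for regular languages (standard proof):
Take p = |Q|, the number of DFA states.
Any string of length >= |Q| passes through |Q|+1 states while reading its first |Q| symbols,
so by pigeonhole some state repeats, giving the loop that can be pumped.
Here |Q| = 6
Therefore the proof uses p = 6

6


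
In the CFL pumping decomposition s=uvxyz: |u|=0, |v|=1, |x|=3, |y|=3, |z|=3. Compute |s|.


|s| = |u| + |v| + |x| + |y| + |z|
= 0 + 1 + 3 + 3 + 3
= 1 + 3 + 6
= 4 + 6
= 10

10


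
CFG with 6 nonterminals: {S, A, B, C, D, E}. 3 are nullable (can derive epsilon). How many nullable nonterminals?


Nonterminals: {S, A, B, C, D, E}
A nonterminal is nullable if it can derive epsilon
Counting nullable nonterminals: 3
Total nullable = 3

3


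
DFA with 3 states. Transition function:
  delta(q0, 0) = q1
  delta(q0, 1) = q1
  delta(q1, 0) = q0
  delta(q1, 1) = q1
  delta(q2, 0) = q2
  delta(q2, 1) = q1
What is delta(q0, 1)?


Looking up transition function:
delta(q0, 1) in the table
Row: q0, Column: 1
Result: q1

q1


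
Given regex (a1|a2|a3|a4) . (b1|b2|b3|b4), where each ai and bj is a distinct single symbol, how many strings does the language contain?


First group: 4 alternatives
Second group: 4 alternatives
Concatenation: each choice from group 1 pairs with each from group 2
Total = 4 x 4 = 16

16


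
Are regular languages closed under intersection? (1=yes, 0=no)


Regular languages are closed under:
- Union (DFA product construction)
- Intersection (DFA product construction)
- Complement (swap accept/reject states)
- Concatenation (NFA construction)
- Kleene star (NFA construction)
intersection is in this list
Therefore: closed

1


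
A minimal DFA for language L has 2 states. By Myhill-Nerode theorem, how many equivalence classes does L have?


Myhill-Nerode theorem:
Number of equivalence classes = number of states in minimal DFA
Minimal DFA states = 2
Therefore equivalence classes = 2

2


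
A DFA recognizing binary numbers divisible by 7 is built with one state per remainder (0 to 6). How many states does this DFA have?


Divisibility by 7 is tracked via the remainder mod 7: 0, 1, ..., 6
The construction assigns one state to each remainder
Number of remainders = 7

7


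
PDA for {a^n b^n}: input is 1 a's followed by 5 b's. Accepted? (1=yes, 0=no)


Language requires equal numbers of a's and b's
PDA pushes for each 'a', pops for each 'b'
Number of a's = 1
Number of b's = 5
1 != 5 -> Reject

0


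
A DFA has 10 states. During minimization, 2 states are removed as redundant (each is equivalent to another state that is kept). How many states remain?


Original DFA: 10 states
Redundant states removed: 2
Minimized states = original - removed
= 10 - 2
= 8

8


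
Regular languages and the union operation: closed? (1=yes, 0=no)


Regular languages are closed under all standard operations:
- Union: Yes (product construction)
- Intersection: Yes (product construction)
- Complement: Yes (swap accept/reject)
- Concatenation: Yes (NFA construction)
Operation: union -> Closed

1


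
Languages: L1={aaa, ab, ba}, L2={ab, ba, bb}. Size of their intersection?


L1 = {aaa, ab, ba}
L2 = {ab, ba, bb}
Checking each string in L1 against L2:
  'aaa': in L2? No
  'ab': in L2? Yes
  'ba': in L2? Yes
Intersection = {ab, ba}
|L1 ∩ L2| = 2

2


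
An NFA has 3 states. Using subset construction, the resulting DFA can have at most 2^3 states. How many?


NFA has 3 states
Subset construction: each DFA state = subset of NFA states
Maximum subsets = 2^3
2^3 = 8

8


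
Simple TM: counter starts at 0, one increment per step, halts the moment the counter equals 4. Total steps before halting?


Counter starts at 0. Counting sequence:
  Step 1: counter = 1
  Step 2: counter = 2
  Step 3: counter = 3
  Step 4: counter = 4
Counter reached 4 -> halt
Total steps = 4

4


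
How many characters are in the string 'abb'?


String: 'abb'
Counting characters:
  'a' appears 1 time(s)
  'b' appears 2 time(s)
Total length = 1 + 2 = 3

3


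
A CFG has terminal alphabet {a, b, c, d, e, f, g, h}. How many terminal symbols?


Terminal symbols: a, b, c, d, e, f, g, h
Counting each: a (#1), b (#2), c (#3), d (#4), e (#5), f (#6), g (#7), h (#8)
Total = 8

8


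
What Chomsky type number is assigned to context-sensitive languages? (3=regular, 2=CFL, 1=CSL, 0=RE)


Chomsky hierarchy levels:
  Type 3: Regular (DFA/NFA/regex)
  Type 2: Context-free (PDA)
  Type 1: Context-sensitive
  Type 0: Recursively enumerable (TM)
'context-sensitive' corresponds to Type 1

1


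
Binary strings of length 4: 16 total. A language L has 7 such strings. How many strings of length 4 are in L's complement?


Alphabet: {0,1}
String length: 4
Total strings of length 4 = 2^4 = 16
Strings in L = 7
Complement = total - |L|
= 16 - 7
= 9

9


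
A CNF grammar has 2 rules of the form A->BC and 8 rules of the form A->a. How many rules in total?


CNF allows two rule forms:
  A -> BC (binary): 2 rules
  A -> a (terminal): 8 rules
Total = 2 + 8 = 10

10


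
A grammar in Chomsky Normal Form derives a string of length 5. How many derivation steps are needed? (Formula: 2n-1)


Chomsky Normal Form derivation:
String length n = 5
Each step either:
  - Splits a nonterminal into two (n-1 such steps)
  - Converts a nonterminal to terminal (n such steps)
Total = (n-1) + n = 2n - 1
= 2(5) - 1
= 10 - 1
= 9

9


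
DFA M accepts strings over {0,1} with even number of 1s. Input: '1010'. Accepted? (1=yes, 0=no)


DFA has 2 states: q_even (start, accept=yes) and q_odd
Processing string '1010' character by character:
  Position 0: read '1', 1-count=1 -> q_odd
  Position 1: read '0', 1-count=1 -> q_odd (no change)
  Position 2: read '1', 1-count=2 -> q_even
  Position 3: read '0', 1-count=2 -> q_even (no change)
Final state: q_even, total 1s = 2 (even); the DFA requires an even count -> accept

1


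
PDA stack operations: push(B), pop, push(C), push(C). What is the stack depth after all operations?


Tracing stack operations:
  push(B) -> stack = [B], depth=1
  pop -> removed B, stack = [], depth=0
  push(C) -> stack = [C], depth=1
  push(C) -> stack = [C,C], depth=2
Final depth = 2

2


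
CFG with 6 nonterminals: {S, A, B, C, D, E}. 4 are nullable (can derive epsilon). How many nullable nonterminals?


Nonterminals: {S, A, B, C, D, E}
A nonterminal is nullable if it can derive epsilon
Counting nullable nonterminals: 4
Total nullable = 4

4


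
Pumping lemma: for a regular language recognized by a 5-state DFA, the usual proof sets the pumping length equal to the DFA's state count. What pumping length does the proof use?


Pumping lemma for regular languages (standard proof):
Take p = |Q|, the number of DFA states.
Any string of length >= |Q| passes through |Q|+1 states while reading its first |Q| symbols,
so by pigeonhole some state repeats, giving the loop that can be pumped.
Here |Q| = 5
Therefore the proof uses p = 5

5


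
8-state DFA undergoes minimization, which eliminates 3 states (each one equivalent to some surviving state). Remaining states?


Original DFA: 8 states
Redundant states removed: 3
Minimized states = original - removed
= 8 - 3
= 5

5


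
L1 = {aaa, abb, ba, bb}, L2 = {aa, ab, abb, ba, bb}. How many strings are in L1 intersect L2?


L1 = {aaa, abb, ba, bb}
L2 = {aa, ab, abb, ba, bb}
Checking each string in L1 against L2:
  'aaa': in L2? No
  'abb': in L2? Yes
  'ba': in L2? Yes
  'bb': in L2? Yes
Intersection = {abb, ba, bb}
|L1 ∩ L2| = 3

3


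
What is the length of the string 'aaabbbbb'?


String: 'aaabbbbb'
Counting characters:
  'a' appears 3 time(s)
  'b' appears 5 time(s)
Total length = 3 + 5 = 8

8


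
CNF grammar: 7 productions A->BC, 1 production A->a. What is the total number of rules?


CNF allows two rule forms:
  A -> BC (binary): 7 rules
  A -> a (terminal): 1 rule
Total = 7 + 1 = 8

8


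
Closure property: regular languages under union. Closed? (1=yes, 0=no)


Regular languages are closed under:
- Union (DFA product construction)
- Intersection (DFA product construction)
- Complement (swap accept/reject states)
- Concatenation (NFA construction)
- Kleene star (NFA construction)
union is in this list
Therefore: closed

1


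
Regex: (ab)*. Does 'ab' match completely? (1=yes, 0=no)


Pattern: (ab)*
String: 'ab'
Pattern requires: zero or more repetitions of 'ab'
Pairs: ['ab']
All pairs are 'ab'? Yes
Result: 1

1


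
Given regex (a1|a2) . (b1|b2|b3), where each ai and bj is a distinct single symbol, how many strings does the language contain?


First group: 2 alternatives
Second group: 3 alternatives
Concatenation: each choice from group 1 pairs with each from group 2
Total = 2 x 3 = 6

6


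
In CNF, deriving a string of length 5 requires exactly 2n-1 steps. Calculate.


Chomsky Normal Form derivation:
String length n = 5
Each step either:
  - Splits a nonterminal into two (n-1 such steps)
  - Converts a nonterminal to terminal (n such steps)
Total = (n-1) + n = 2n - 1
= 2(5) - 1
= 10 - 1
= 9

9


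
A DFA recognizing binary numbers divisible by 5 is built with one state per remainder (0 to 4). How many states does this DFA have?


Divisibility by 5 is tracked via the remainder mod 5: 0, 1, ..., 4
The construction assigns one state to each remainder
Number of remainders = 5

5


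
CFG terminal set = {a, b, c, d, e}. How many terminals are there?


Terminal symbols: a, b, c, d, e
Counting each: a (#1), b (#2), c (#3), d (#4), e (#5)
Total = 5

5


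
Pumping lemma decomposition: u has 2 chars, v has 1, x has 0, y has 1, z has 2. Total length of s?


|s| = |u| + |v| + |x| + |y| + |z|
= 2 + 1 + 0 + 1 + 2
= 3 + 0 + 3
= 3 + 3
= 6

6


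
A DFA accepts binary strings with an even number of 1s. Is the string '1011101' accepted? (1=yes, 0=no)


DFA has 2 states: q_even (start, accept=yes) and q_odd
Processing string '1011101' character by character:
  Position 0: read '1', 1-count=1 -> q_odd
  Position 1: read '0', 1-count=1 -> q_odd (no change)
  Position 2: read '1', 1-count=2 -> q_even
  Position 3: read '1', 1-count=3 -> q_odd
  Position 4: read '1', 1-count=4 -> q_even
  Position 5: read '0', 1-count=4 -> q_even (no change)
  Position 6: read '1', 1-count=5 -> q_odd
Final state: q_odd, total 1s = 5 (odd); the DFA requires an even count -> reject

0


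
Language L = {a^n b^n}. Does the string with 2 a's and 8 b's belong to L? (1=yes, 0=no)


Language requires equal numbers of a's and b's
PDA pushes for each 'a', pops for each 'b'
Number of a's = 2
Number of b's = 8
2 != 8 -> Reject

0


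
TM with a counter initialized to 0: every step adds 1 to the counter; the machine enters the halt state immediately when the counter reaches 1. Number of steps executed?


Counter starts at 0. Counting sequence:
  Step 1: counter = 1
Counter reached 1 -> halt
Total steps = 1

1


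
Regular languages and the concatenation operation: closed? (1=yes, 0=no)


Regular languages are closed under all standard operations:
- Union: Yes (product construction)
- Intersection: Yes (product construction)
- Complement: Yes (swap accept/reject)
- Concatenation: Yes (NFA construction)
Operation: concatenation -> Closed

1


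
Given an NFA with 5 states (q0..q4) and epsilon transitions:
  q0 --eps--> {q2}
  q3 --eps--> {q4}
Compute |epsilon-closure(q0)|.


Starting from q0
Initialize closure = {q0}
Follow epsilon from q0 -> add q2
Final closure: {q0, q2}
Size = 2

2


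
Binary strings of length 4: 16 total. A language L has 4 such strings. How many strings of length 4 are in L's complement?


Alphabet: {0,1}
String length: 4
Total strings of length 4 = 2^4 = 16
Strings in L = 4
Complement = total - |L|
= 16 - 4
= 12

12


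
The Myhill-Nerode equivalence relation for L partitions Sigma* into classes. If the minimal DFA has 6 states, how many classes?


Myhill-Nerode theorem:
Number of equivalence classes = number of states in minimal DFA
Minimal DFA states = 6
Therefore equivalence classes = 6

6


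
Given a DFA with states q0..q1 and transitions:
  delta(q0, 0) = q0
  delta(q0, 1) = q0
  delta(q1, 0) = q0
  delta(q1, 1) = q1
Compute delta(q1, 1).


Looking up transition function:
delta(q1, 1) in the table
Row: q1, Column: 1
Result: q1

q1


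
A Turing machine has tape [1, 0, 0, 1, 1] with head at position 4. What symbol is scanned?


Tape: [1, 0, 0, 1, 1]
Positions: 0 1 2 3 4
Values:    1 0 0 1 1
Head at position 4
tape[4] = 1

1


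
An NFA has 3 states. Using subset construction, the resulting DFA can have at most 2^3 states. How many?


NFA has 3 states
Subset construction: each DFA state = subset of NFA states
Maximum subsets = 2^3
2^3 = 8

8


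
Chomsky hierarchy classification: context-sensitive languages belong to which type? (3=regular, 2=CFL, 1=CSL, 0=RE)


Chomsky hierarchy levels:
  Type 3: Regular (DFA/NFA/regex)
  Type 2: Context-free (PDA)
  Type 1: Context-sensitive
  Type 0: Recursively enumerable (TM)
'context-sensitive' corresponds to Type 1

1


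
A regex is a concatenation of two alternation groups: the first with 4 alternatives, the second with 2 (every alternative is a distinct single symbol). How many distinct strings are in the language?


First group: 4 alternatives
Second group: 2 alternatives
Concatenation: each choice from group 1 pairs with each from group 2
Total = 4 x 2 = 8

8


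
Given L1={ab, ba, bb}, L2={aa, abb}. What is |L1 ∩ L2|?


L1 = {ab, ba, bb}
L2 = {aa, abb}
Checking each string in L1 against L2:
  'ab': in L2? No
  'ba': in L2? No
  'bb': in L2? No
Intersection = {}
|L1 ∩ L2| = 0

0


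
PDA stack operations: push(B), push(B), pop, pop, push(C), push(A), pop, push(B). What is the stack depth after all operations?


Tracing stack operations:
  push(B) -> stack = [B], depth=1
  push(B) -> stack = [B,B], depth=2
  pop -> removed B, stack = [B], depth=1
  pop -> removed B, stack = [], depth=0
  push(C) -> stack = [C], depth=1
  push(A) -> stack = [C,A], depth=2
  pop -> removed A, stack = [C], depth=1
  push(B) -> stack = [C,B], depth=2
Final depth = 2

2


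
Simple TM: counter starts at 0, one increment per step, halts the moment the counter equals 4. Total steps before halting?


Counter starts at 0. Counting sequence:
  Step 1: counter = 1
  Step 2: counter = 2
  Step 3: counter = 3
  Step 4: counter = 4
Counter reached 4 -> halt
Total steps = 4

4


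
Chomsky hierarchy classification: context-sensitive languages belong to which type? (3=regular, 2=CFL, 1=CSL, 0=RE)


Chomsky hierarchy levels:
  Type 3: Regular (DFA/NFA/regex)
  Type 2: Context-free (PDA)
  Type 1: Context-sensitive
  Type 0: Recursively enumerable (TM)
'context-sensitive' corresponds to Type 1

1


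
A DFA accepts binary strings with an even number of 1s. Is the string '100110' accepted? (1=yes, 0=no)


DFA has 2 states: q_even (start, accept=yes) and q_odd
Processing string '100110' character by character:
  Position 0: read '1', 1-count=1 -> q_odd
  Position 1: read '0', 1-count=1 -> q_odd (no change)
  Position 2: read '0', 1-count=1 -> q_odd (no change)
  Position 3: read '1', 1-count=2 -> q_even
  Position 4: read '1', 1-count=3 -> q_odd
  Position 5: read '0', 1-count=3 -> q_odd (no change)
Final state: q_odd, total 1s = 3 (odd); the DFA requires an even count -> reject

0


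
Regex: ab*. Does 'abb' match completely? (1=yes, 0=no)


Pattern: ab*
String: 'abb'
Pattern requires: exactly one 'a' followed by zero or more 'b's
First char is 'a' -> OK
Rest 'bb': all b's? Yes
Result: 1

1


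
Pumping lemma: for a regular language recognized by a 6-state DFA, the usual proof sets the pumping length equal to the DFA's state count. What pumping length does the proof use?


Pumping lemma for regular languages (standard proof):
Take p = |Q|, the number of DFA states.
Any string of length >= |Q| passes through |Q|+1 states while reading its first |Q| symbols,
so by pigeonhole some state repeats, giving the loop that can be pumped.
Here |Q| = 6
Therefore the proof uses p = 6

6


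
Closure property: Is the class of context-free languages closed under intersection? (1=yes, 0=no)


CFL closure properties:
  Closed under: union, concatenation, Kleene star
  NOT closed under: intersection, complement
Operation 'intersection' is in not-closed list -> No (not closed)

0


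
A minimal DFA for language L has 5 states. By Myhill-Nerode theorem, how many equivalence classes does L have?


Myhill-Nerode theorem:
Number of equivalence classes = number of states in minimal DFA
Minimal DFA states = 5
Therefore equivalence classes = 5

5


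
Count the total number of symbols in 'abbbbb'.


String: 'abbbbb'
Counting characters:
  'a' appears 1 time(s)
  'b' appears 5 time(s)
Total length = 1 + 5 = 6

6


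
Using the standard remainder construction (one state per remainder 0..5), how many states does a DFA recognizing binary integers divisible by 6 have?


Divisibility by 6 is tracked via the remainder mod 6: 0, 1, ..., 5
The construction assigns one state to each remainder
Number of remainders = 6

6


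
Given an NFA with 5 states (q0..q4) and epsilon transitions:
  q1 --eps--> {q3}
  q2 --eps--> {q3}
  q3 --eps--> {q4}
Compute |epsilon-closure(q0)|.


Starting from q0
Initialize closure = {q0}
q0 has no outgoing epsilon transitions -> nothing to add
Final closure: {q0}
Size = 1

1


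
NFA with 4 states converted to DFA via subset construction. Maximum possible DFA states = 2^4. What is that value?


NFA has 4 states
Subset construction: each DFA state = subset of NFA states
Maximum subsets = 2^4
2^4 = 16

16


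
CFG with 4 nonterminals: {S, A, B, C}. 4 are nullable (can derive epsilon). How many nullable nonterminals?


Nonterminals: {S, A, B, C}
A nonterminal is nullable if it can derive epsilon
Counting nullable nonterminals: 4
Total nullable = 4

4


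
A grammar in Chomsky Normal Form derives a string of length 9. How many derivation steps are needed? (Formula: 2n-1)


Chomsky Normal Form derivation:
String length n = 9
Each step either:
  - Splits a nonterminal into two (n-1 such steps)
  - Converts a nonterminal to terminal (n such steps)
Total = (n-1) + n = 2n - 1
= 2(9) - 1
= 18 - 1
= 17

17


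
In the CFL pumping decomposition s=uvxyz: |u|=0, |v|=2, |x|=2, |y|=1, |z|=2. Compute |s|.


|s| = |u| + |v| + |x| + |y| + |z|
= 0 + 2 + 2 + 1 + 2
= 2 + 2 + 3
= 4 + 3
= 7

7


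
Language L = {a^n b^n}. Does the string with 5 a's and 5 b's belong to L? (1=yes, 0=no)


Language requires equal numbers of a's and b's
PDA pushes for each 'a', pops for each 'b'
Number of a's = 5
Number of b's = 5
5 == 5 -> Accept

1


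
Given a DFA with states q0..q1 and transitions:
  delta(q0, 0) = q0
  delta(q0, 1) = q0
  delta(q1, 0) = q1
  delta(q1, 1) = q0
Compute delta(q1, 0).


Looking up transition function:
delta(q1, 0) in the table
Row: q1, Column: 0
Result: q1

q1


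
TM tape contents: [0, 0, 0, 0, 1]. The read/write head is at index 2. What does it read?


Tape: [0, 0, 0, 0, 1]
Positions: 0 1 2 3 4
Values:    0 0 0 0 1
Head at position 2
tape[2] = 0

0


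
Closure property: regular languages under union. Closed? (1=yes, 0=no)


Regular languages are closed under:
- Union (DFA product construction)
- Intersection (DFA product construction)
- Complement (swap accept/reject states)
- Concatenation (NFA construction)
- Kleene star (NFA construction)
union is in this list
Therefore: closed

1


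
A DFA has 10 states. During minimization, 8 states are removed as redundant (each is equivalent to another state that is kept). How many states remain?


Original DFA: 10 states
Redundant states removed: 8
Minimized states = original - removed
= 10 - 8
= 2

2


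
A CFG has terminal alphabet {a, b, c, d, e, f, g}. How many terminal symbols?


Terminal symbols: a, b, c, d, e, f, g
Counting each: a (#1), b (#2), c (#3), d (#4), e (#5), f (#6), g (#7)
Total = 7

7


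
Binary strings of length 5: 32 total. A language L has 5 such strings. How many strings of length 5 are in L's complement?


Alphabet: {0,1}
String length: 5
Total strings of length 5 = 2^5 = 32
Strings in L = 5
Complement = total - |L|
= 32 - 5
= 27

27


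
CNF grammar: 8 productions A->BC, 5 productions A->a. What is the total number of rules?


CNF allows two rule forms:
  A -> BC (binary): 8 rules
  A -> a (terminal): 5 rules
Total = 8 + 5 = 13

13


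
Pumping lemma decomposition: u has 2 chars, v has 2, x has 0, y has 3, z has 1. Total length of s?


|s| = |u| + |v| + |x| + |y| + |z|
= 2 + 2 + 0 + 3 + 1
= 4 + 0 + 4
= 4 + 4
= 8

8


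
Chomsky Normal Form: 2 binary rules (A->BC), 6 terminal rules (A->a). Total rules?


CNF allows two rule forms:
  A -> BC (binary): 2 rules
  A -> a (terminal): 6 rules
Total = 2 + 6 = 8

8


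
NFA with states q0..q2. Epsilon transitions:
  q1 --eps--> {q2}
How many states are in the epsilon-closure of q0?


Starting from q0
Initialize closure = {q0}
q0 has no outgoing epsilon transitions -> nothing to add
Final closure: {q0}
Size = 1

1


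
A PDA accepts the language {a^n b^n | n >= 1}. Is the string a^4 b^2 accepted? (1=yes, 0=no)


Language requires equal numbers of a's and b's
PDA pushes for each 'a', pops for each 'b'
Number of a's = 4
Number of b's = 2
4 != 2 -> Reject

0


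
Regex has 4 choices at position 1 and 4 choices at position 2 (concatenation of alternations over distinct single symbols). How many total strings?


First group: 4 alternatives
Second group: 4 alternatives
Concatenation: each choice from group 1 pairs with each from group 2
Total = 4 x 4 = 16

16


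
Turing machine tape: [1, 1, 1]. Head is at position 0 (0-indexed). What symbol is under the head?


Tape: [1, 1, 1]
Positions: 0 1 2
Values:    1 1 1
Head at position 0
tape[0] = 1

1


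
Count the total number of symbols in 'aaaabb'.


String: 'aaaabb'
Counting characters:
  'a' appears 4 time(s)
  'b' appears 2 time(s)
Total length = 4 + 2 = 6

6


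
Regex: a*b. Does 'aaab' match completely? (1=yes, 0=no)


Pattern: a*b
String: 'aaab'
Pattern requires: zero or more 'a's followed by exactly one 'b'
Found 3 leading 'a's
Remaining: 'b'
Remaining is exactly 'b' -> match
Result: 1

1


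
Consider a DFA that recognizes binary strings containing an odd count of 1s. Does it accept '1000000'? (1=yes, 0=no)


DFA has 2 states: q_even (start, accept=no) and q_odd
Processing string '1000000' character by character:
  Position 0: read '1', 1-count=1 -> q_odd
  Position 1: read '0', 1-count=1 -> q_odd (no change)
  Position 2: read '0', 1-count=1 -> q_odd (no change)
  Position 3: read '0', 1-count=1 -> q_odd (no change)
  Position 4: read '0', 1-count=1 -> q_odd (no change)
  Position 5: read '0', 1-count=1 -> q_odd (no change)
  Position 6: read '0', 1-count=1 -> q_odd (no change)
Final state: q_odd, total 1s = 1 (odd); the DFA requires an odd count -> accept

1


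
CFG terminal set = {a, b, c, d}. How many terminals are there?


Terminal symbols: a, b, c, d
Counting each: a (#1), b (#2), c (#3), d (#4)
Total = 4

4


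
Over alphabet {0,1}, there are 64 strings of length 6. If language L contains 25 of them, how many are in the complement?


Alphabet: {0,1}
String length: 6
Total strings of length 6 = 2^6 = 64
Strings in L = 25
Complement = total - |L|
= 64 - 25
= 39

39


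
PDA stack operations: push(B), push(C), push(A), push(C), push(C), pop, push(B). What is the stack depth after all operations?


Tracing stack operations:
  push(B) -> stack = [B], depth=1
  push(C) -> stack = [B,C], depth=2
  push(A) -> stack = [B,C,A], depth=3
  push(C) -> stack = [B,C,A,C], depth=4
  push(C) -> stack = [B,C,A,C,C], depth=5
  pop -> removed C, stack = [B,C,A,C], depth=4
  push(B) -> stack = [B,C,A,C,B], depth=5
Final depth = 5

5


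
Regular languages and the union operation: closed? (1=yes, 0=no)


Regular languages are closed under all standard operations:
- Union: Yes (product construction)
- Intersection: Yes (product construction)
- Complement: Yes (swap accept/reject)
- Concatenation: Yes (NFA construction)
Operation: union -> Closed

1


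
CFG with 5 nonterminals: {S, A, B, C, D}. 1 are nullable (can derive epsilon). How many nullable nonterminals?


Nonterminals: {S, A, B, C, D}
A nonterminal is nullable if it can derive epsilon
Counting nullable nonterminals: 1
Total nullable = 1

1


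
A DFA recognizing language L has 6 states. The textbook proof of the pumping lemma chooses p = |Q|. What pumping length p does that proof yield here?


Pumping lemma for regular languages (standard proof):
Take p = |Q|, the number of DFA states.
Any string of length >= |Q| passes through |Q|+1 states while reading its first |Q| symbols,
so by pigeonhole some state repeats, giving the loop that can be pumped.
Here |Q| = 6
Therefore the proof uses p = 6

6


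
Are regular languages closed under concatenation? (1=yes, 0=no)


Regular languages are closed under:
- Union (DFA product construction)
- Intersection (DFA product construction)
- Complement (swap accept/reject states)
- Concatenation (NFA construction)
- Kleene star (NFA construction)
concatenation is in this list
Therefore: closed

1


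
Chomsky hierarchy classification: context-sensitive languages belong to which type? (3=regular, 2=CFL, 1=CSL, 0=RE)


Chomsky hierarchy levels:
  Type 3: Regular (DFA/NFA/regex)
  Type 2: Context-free (PDA)
  Type 1: Context-sensitive
  Type 0: Recursively enumerable (TM)
'context-sensitive' corresponds to Type 1

1


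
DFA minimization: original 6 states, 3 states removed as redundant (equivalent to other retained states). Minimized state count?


Original DFA: 6 states
Redundant states removed: 3
Minimized states = original - removed
= 6 - 3
= 3

3


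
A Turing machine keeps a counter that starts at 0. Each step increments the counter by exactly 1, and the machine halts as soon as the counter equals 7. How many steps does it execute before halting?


Counter starts at 0. Counting sequence:
  Step 1: counter = 1
  Step 2: counter = 2
  Step 3: counter = 3
  Step 4: counter = 4
  Step 5: counter = 5
  Step 6: counter = 6
  Step 7: counter = 7
Counter reached 7 -> halt
Total steps = 7

7


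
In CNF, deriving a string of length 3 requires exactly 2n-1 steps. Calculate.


Chomsky Normal Form derivation:
String length n = 3
Each step either:
  - Splits a nonterminal into two (n-1 such steps)
  - Converts a nonterminal to terminal (n such steps)
Total = (n-1) + n = 2n - 1
= 2(3) - 1
= 6 - 1
= 5

5


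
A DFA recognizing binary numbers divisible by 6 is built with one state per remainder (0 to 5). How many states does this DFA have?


Divisibility by 6 is tracked via the remainder mod 6: 0, 1, ..., 5
The construction assigns one state to each remainder
Number of remainders = 6

6


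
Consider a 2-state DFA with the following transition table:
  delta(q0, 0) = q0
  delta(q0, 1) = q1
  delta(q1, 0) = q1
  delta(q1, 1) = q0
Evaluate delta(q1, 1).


Looking up transition function:
delta(q1, 1) in the table
Row: q1, Column: 1
Result: q0

q0


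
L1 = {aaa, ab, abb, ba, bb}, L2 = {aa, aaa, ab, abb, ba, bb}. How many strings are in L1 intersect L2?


L1 = {aaa, ab, abb, ba, bb}
L2 = {aa, aaa, ab, abb, ba, bb}
Checking each string in L1 against L2:
  'aaa': in L2? Yes
  'ab': in L2? Yes
  'abb': in L2? Yes
  'ba': in L2? Yes
  'bb': in L2? Yes
Intersection = {aaa, ab, abb, ba, bb}
|L1 ∩ L2| = 5

5


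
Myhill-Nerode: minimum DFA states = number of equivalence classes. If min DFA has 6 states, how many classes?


Myhill-Nerode theorem:
Number of equivalence classes = number of states in minimal DFA
Minimal DFA states = 6
Therefore equivalence classes = 6

6


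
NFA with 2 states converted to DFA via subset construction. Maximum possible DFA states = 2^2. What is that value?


NFA has 2 states
Subset construction: each DFA state = subset of NFA states
Maximum subsets = 2^2
2^2 = 4

4


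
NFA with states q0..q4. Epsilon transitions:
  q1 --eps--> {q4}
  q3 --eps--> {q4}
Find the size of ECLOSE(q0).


Starting from q0
Initialize closure = {q0}
q0 has no outgoing epsilon transitions -> nothing to add
Final closure: {q0}
Size = 1

1


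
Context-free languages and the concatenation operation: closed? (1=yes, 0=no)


CFL closure properties:
  Closed under: union, concatenation, Kleene star
  NOT closed under: intersection, complement
Operation 'concatenation' is in closed list -> Yes (closed)

1


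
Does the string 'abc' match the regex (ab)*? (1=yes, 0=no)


Pattern: (ab)*
String: 'abc'
Pattern requires: zero or more repetitions of 'ab'
Length 3 is odd -> cannot be (ab)* -> no match
Result: 0

0


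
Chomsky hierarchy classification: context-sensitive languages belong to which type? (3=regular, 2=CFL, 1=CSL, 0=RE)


Chomsky hierarchy levels:
  Type 3: Regular (DFA/NFA/regex)
  Type 2: Context-free (PDA)
  Type 1: Context-sensitive
  Type 0: Recursively enumerable (TM)
'context-sensitive' corresponds to Type 1

1


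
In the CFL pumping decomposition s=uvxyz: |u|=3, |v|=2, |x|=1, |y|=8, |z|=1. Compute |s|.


|s| = |u| + |v| + |x| + |y| + |z|
= 3 + 2 + 1 + 8 + 1
= 5 + 1 + 9
= 6 + 9
= 15

15


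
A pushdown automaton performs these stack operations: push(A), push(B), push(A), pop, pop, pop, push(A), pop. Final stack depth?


Tracing stack operations:
  push(A) -> stack = [A], depth=1
  push(B) -> stack = [A,B], depth=2
  push(A) -> stack = [A,B,A], depth=3
  pop -> removed A, stack = [A,B], depth=2
  pop -> removed B, stack = [A], depth=1
  pop -> removed A, stack = [], depth=0
  push(A) -> stack = [A], depth=1
  pop -> removed A, stack = [], depth=0
Final depth = 0

0


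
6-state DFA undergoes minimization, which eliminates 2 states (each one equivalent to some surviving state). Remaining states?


Original DFA: 6 states
Redundant states removed: 2
Minimized states = original - removed
= 6 - 2
= 4

4


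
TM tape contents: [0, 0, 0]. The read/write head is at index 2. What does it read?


Tape: [0, 0, 0]
Positions: 0 1 2
Values:    0 0 0
Head at position 2
tape[2] = 0

0


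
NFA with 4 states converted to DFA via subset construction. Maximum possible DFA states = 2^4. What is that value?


NFA has 4 states
Subset construction: each DFA state = subset of NFA states
Maximum subsets = 2^4
2^4 = 16

16


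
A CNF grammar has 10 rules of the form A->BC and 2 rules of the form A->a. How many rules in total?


CNF allows two rule forms:
  A -> BC (binary): 10 rules
  A -> a (terminal): 2 rules
Total = 10 + 2 = 12

12


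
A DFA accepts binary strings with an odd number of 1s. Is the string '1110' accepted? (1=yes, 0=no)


DFA has 2 states: q_even (start, accept=no) and q_odd
Processing string '1110' character by character:
  Position 0: read '1', 1-count=1 -> q_odd
  Position 1: read '1', 1-count=2 -> q_even
  Position 2: read '1', 1-count=3 -> q_odd
  Position 3: read '0', 1-count=3 -> q_odd (no change)
Final state: q_odd, total 1s = 3 (odd); the DFA requires an odd count -> accept

1


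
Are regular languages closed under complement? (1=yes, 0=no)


Regular languages are closed under:
- Union (DFA product construction)
- Intersection (DFA product construction)
- Complement (swap accept/reject states)
- Concatenation (NFA construction)
- Kleene star (NFA construction)
complement is in this list
Therefore: closed

1


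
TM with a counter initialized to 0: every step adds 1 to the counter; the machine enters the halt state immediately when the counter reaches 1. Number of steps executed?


Counter starts at 0. Counting sequence:
  Step 1: counter = 1
Counter reached 1 -> halt
Total steps = 1

1


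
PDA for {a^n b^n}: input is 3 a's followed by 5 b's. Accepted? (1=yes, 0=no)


Language requires equal numbers of a's and b's
PDA pushes for each 'a', pops for each 'b'
Number of a's = 3
Number of b's = 5
3 != 5 -> Reject

0


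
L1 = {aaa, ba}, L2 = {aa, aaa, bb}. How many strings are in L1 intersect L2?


L1 = {aaa, ba}
L2 = {aa, aaa, bb}
Checking each string in L1 against L2:
  'aaa': in L2? Yes
  'ba': in L2? No
Intersection = {aaa}
|L1 ∩ L2| = 1

1


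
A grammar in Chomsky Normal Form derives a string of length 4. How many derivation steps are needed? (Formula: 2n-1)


Chomsky Normal Form derivation:
String length n = 4
Each step either:
  - Splits a nonterminal into two (n-1 such steps)
  - Converts a nonterminal to terminal (n such steps)
Total = (n-1) + n = 2n - 1
= 2(4) - 1
= 8 - 1
= 7

7


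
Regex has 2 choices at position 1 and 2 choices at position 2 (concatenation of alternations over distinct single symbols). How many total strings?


First group: 2 alternatives
Second group: 2 alternatives
Concatenation: each choice from group 1 pairs with each from group 2
Total = 2 x 2 = 4

4


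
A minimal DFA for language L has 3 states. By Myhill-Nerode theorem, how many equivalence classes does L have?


Myhill-Nerode theorem:
Number of equivalence classes = number of states in minimal DFA
Minimal DFA states = 3
Therefore equivalence classes = 3

3


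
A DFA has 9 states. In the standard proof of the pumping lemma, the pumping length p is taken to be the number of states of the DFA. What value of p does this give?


Pumping lemma for regular languages (standard proof):
Take p = |Q|, the number of DFA states.
Any string of length >= |Q| passes through |Q|+1 states while reading its first |Q| symbols,
so by pigeonhole some state repeats, giving the loop that can be pumped.
Here |Q| = 9
Therefore the proof uses p = 9

9


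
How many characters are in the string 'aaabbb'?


String: 'aaabbb'
Counting characters:
  'a' appears 3 time(s)
  'b' appears 3 time(s)
Total length = 3 + 3 = 6

6


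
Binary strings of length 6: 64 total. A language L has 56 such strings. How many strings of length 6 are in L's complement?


Alphabet: {0,1}
String length: 6
Total strings of length 6 = 2^6 = 64
Strings in L = 56
Complement = total - |L|
= 64 - 56
= 8

8


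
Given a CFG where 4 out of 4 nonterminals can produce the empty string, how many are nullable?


Nonterminals: {S, A, B, C}
A nonterminal is nullable if it can derive epsilon
Counting nullable nonterminals: 4
Total nullable = 4

4


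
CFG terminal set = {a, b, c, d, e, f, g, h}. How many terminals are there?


Terminal symbols: a, b, c, d, e, f, g, h
Counting each: a (#1), b (#2), c (#3), d (#4), e (#5), f (#6), g (#7), h (#8)
Total = 8

8


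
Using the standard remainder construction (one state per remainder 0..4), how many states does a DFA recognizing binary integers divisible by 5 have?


Divisibility by 5 is tracked via the remainder mod 5: 0, 1, ..., 4
The construction assigns one state to each remainder
Number of remainders = 5

5


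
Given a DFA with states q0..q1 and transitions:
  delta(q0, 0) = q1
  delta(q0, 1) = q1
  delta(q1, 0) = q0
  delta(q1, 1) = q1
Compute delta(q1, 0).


Looking up transition function:
delta(q1, 0) in the table
Row: q1, Column: 0
Result: q0

q0


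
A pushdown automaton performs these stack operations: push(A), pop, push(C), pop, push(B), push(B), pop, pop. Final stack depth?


Tracing stack operations:
  push(A) -> stack = [A], depth=1
  pop -> removed A, stack = [], depth=0
  push(C) -> stack = [C], depth=1
  pop -> removed C, stack = [], depth=0
  push(B) -> stack = [B], depth=1
  push(B) -> stack = [B,B], depth=2
  pop -> removed B, stack = [B], depth=1
  pop -> removed B, stack = [], depth=0
Final depth = 0

0


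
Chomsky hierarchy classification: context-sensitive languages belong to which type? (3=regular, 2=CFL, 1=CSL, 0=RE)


Chomsky hierarchy levels:
  Type 3: Regular (DFA/NFA/regex)
  Type 2: Context-free (PDA)
  Type 1: Context-sensitive
  Type 0: Recursively enumerable (TM)
'context-sensitive' corresponds to Type 1

1


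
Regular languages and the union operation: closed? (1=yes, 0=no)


Regular languages are closed under all standard operations:
- Union: Yes (product construction)
- Intersection: Yes (product construction)
- Complement: Yes (swap accept/reject)
- Concatenation: Yes (NFA construction)
Operation: union -> Closed

1


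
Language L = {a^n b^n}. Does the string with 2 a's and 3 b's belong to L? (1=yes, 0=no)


Language requires equal numbers of a's and b's
PDA pushes for each 'a', pops for each 'b'
Number of a's = 2
Number of b's = 3
2 != 3 -> Reject

0
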